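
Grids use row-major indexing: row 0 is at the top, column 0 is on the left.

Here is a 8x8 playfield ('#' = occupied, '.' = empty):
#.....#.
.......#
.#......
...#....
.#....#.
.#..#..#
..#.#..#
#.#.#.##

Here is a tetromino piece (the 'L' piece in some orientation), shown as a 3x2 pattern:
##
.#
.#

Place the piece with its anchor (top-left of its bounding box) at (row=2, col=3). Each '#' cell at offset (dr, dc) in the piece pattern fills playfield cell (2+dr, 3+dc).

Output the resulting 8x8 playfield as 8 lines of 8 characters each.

Fill (2+0,3+0) = (2,3)
Fill (2+0,3+1) = (2,4)
Fill (2+1,3+1) = (3,4)
Fill (2+2,3+1) = (4,4)

Answer: #.....#.
.......#
.#.##...
...##...
.#..#.#.
.#..#..#
..#.#..#
#.#.#.##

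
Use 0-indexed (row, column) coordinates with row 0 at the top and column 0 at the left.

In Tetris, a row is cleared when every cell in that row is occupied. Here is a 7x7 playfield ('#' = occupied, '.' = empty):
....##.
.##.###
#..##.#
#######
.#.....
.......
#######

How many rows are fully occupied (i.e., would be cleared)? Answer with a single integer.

Answer: 2

Derivation:
Check each row:
  row 0: 5 empty cells -> not full
  row 1: 2 empty cells -> not full
  row 2: 3 empty cells -> not full
  row 3: 0 empty cells -> FULL (clear)
  row 4: 6 empty cells -> not full
  row 5: 7 empty cells -> not full
  row 6: 0 empty cells -> FULL (clear)
Total rows cleared: 2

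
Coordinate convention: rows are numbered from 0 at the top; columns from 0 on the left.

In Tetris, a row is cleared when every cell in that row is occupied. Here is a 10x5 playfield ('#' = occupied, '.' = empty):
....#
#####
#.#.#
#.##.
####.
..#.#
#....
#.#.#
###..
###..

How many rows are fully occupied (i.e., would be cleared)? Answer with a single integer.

Answer: 1

Derivation:
Check each row:
  row 0: 4 empty cells -> not full
  row 1: 0 empty cells -> FULL (clear)
  row 2: 2 empty cells -> not full
  row 3: 2 empty cells -> not full
  row 4: 1 empty cell -> not full
  row 5: 3 empty cells -> not full
  row 6: 4 empty cells -> not full
  row 7: 2 empty cells -> not full
  row 8: 2 empty cells -> not full
  row 9: 2 empty cells -> not full
Total rows cleared: 1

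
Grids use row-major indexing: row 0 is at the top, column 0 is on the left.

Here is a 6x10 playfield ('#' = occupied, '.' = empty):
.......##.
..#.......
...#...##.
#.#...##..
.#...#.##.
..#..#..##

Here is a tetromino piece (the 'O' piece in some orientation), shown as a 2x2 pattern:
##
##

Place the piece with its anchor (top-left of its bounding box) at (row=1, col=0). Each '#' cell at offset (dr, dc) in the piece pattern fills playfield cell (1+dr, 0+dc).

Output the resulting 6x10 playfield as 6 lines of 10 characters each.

Answer: .......##.
###.......
##.#...##.
#.#...##..
.#...#.##.
..#..#..##

Derivation:
Fill (1+0,0+0) = (1,0)
Fill (1+0,0+1) = (1,1)
Fill (1+1,0+0) = (2,0)
Fill (1+1,0+1) = (2,1)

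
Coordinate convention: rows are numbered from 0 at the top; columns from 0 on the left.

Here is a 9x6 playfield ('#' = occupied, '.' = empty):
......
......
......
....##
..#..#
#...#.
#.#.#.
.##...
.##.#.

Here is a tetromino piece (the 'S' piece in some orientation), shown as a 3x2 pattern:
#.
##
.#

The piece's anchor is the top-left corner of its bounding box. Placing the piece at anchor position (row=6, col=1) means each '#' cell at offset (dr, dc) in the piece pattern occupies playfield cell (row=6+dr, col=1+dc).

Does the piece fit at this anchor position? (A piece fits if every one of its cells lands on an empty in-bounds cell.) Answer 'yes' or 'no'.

Check each piece cell at anchor (6, 1):
  offset (0,0) -> (6,1): empty -> OK
  offset (1,0) -> (7,1): occupied ('#') -> FAIL
  offset (1,1) -> (7,2): occupied ('#') -> FAIL
  offset (2,1) -> (8,2): occupied ('#') -> FAIL
All cells valid: no

Answer: no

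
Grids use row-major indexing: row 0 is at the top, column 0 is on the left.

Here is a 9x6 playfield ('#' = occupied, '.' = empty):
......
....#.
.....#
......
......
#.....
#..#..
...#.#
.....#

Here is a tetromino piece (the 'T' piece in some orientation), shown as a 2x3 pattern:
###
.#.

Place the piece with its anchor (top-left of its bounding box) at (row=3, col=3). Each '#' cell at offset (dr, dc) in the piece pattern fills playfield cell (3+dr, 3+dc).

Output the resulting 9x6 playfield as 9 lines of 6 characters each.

Answer: ......
....#.
.....#
...###
....#.
#.....
#..#..
...#.#
.....#

Derivation:
Fill (3+0,3+0) = (3,3)
Fill (3+0,3+1) = (3,4)
Fill (3+0,3+2) = (3,5)
Fill (3+1,3+1) = (4,4)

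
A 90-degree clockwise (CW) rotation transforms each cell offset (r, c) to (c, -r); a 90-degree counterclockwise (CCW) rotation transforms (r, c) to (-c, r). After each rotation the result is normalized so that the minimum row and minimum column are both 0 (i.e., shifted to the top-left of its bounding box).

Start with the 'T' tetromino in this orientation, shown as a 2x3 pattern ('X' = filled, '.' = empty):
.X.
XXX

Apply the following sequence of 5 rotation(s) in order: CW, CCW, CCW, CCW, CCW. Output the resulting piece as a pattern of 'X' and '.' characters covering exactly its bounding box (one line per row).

Answer: X.
XX
X.

Derivation:
Start:
.X.
XXX
After rotation 1 (CW):
X.
XX
X.
After rotation 2 (CCW):
.X.
XXX
After rotation 3 (CCW):
.X
XX
.X
After rotation 4 (CCW):
XXX
.X.
After rotation 5 (CCW):
X.
XX
X.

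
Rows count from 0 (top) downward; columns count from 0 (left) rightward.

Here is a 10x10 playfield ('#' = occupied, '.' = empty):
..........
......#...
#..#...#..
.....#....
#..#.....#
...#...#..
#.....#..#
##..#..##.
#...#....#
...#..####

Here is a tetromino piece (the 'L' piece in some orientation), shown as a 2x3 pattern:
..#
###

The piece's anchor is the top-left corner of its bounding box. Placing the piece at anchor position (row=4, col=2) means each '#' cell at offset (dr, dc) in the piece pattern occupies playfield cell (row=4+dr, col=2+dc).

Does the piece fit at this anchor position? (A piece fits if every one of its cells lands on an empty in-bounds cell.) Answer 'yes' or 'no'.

Check each piece cell at anchor (4, 2):
  offset (0,2) -> (4,4): empty -> OK
  offset (1,0) -> (5,2): empty -> OK
  offset (1,1) -> (5,3): occupied ('#') -> FAIL
  offset (1,2) -> (5,4): empty -> OK
All cells valid: no

Answer: no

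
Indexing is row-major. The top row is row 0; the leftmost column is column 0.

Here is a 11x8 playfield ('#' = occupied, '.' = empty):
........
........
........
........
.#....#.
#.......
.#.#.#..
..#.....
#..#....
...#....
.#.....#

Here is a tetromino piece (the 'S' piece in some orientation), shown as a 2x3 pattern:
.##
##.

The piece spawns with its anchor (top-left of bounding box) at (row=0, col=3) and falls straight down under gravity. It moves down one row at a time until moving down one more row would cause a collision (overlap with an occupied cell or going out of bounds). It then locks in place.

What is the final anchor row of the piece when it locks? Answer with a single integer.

Answer: 4

Derivation:
Spawn at (row=0, col=3). Try each row:
  row 0: fits
  row 1: fits
  row 2: fits
  row 3: fits
  row 4: fits
  row 5: blocked -> lock at row 4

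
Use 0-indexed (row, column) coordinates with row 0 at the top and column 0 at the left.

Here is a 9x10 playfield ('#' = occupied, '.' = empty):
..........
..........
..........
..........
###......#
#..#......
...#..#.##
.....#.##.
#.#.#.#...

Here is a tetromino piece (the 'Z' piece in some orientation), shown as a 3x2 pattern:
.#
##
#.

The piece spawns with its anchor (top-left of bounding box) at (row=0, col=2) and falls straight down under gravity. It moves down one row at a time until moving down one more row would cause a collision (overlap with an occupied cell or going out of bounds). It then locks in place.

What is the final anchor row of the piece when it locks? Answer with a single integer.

Answer: 1

Derivation:
Spawn at (row=0, col=2). Try each row:
  row 0: fits
  row 1: fits
  row 2: blocked -> lock at row 1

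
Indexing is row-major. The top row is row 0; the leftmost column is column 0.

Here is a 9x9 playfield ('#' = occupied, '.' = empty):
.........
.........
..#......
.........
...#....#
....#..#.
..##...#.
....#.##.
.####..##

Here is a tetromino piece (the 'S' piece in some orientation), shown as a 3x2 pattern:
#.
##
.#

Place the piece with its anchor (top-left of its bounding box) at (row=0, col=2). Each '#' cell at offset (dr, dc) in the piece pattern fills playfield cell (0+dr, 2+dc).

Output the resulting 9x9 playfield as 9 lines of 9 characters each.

Answer: ..#......
..##.....
..##.....
.........
...#....#
....#..#.
..##...#.
....#.##.
.####..##

Derivation:
Fill (0+0,2+0) = (0,2)
Fill (0+1,2+0) = (1,2)
Fill (0+1,2+1) = (1,3)
Fill (0+2,2+1) = (2,3)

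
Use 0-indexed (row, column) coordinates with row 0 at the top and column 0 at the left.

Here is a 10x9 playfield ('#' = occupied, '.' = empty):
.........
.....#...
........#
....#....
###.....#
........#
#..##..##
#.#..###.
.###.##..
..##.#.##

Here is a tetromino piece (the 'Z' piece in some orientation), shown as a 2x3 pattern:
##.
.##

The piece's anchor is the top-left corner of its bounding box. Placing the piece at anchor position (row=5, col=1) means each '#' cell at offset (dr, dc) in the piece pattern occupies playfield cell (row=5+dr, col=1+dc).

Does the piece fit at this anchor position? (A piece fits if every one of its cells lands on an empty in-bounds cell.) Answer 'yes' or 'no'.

Check each piece cell at anchor (5, 1):
  offset (0,0) -> (5,1): empty -> OK
  offset (0,1) -> (5,2): empty -> OK
  offset (1,1) -> (6,2): empty -> OK
  offset (1,2) -> (6,3): occupied ('#') -> FAIL
All cells valid: no

Answer: no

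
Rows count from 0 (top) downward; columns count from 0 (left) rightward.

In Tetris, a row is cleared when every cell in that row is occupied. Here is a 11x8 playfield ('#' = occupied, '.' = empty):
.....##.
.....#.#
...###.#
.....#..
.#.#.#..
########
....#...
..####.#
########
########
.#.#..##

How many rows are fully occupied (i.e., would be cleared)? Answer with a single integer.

Check each row:
  row 0: 6 empty cells -> not full
  row 1: 6 empty cells -> not full
  row 2: 4 empty cells -> not full
  row 3: 7 empty cells -> not full
  row 4: 5 empty cells -> not full
  row 5: 0 empty cells -> FULL (clear)
  row 6: 7 empty cells -> not full
  row 7: 3 empty cells -> not full
  row 8: 0 empty cells -> FULL (clear)
  row 9: 0 empty cells -> FULL (clear)
  row 10: 4 empty cells -> not full
Total rows cleared: 3

Answer: 3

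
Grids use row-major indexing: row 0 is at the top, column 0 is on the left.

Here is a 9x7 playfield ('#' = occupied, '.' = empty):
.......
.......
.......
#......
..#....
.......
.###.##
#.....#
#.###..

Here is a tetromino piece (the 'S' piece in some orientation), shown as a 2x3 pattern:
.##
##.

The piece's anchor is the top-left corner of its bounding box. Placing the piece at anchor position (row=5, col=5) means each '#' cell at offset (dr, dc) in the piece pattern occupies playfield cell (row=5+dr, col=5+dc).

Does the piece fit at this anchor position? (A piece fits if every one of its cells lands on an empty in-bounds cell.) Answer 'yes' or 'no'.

Check each piece cell at anchor (5, 5):
  offset (0,1) -> (5,6): empty -> OK
  offset (0,2) -> (5,7): out of bounds -> FAIL
  offset (1,0) -> (6,5): occupied ('#') -> FAIL
  offset (1,1) -> (6,6): occupied ('#') -> FAIL
All cells valid: no

Answer: no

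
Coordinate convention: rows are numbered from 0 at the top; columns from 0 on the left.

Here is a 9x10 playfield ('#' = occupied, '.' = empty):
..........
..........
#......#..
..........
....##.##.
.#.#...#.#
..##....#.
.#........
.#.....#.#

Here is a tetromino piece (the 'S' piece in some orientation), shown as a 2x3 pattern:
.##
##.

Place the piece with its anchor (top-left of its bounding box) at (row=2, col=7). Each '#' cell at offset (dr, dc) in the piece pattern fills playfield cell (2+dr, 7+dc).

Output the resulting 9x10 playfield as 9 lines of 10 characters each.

Answer: ..........
..........
#......###
.......##.
....##.##.
.#.#...#.#
..##....#.
.#........
.#.....#.#

Derivation:
Fill (2+0,7+1) = (2,8)
Fill (2+0,7+2) = (2,9)
Fill (2+1,7+0) = (3,7)
Fill (2+1,7+1) = (3,8)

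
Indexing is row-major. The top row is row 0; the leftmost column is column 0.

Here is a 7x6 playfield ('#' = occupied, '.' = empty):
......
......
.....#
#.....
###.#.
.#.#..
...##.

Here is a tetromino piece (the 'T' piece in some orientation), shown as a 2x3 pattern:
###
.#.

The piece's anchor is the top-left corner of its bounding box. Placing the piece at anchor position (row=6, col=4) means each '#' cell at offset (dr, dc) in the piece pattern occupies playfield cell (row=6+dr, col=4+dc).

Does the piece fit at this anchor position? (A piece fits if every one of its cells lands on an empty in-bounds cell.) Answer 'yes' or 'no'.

Answer: no

Derivation:
Check each piece cell at anchor (6, 4):
  offset (0,0) -> (6,4): occupied ('#') -> FAIL
  offset (0,1) -> (6,5): empty -> OK
  offset (0,2) -> (6,6): out of bounds -> FAIL
  offset (1,1) -> (7,5): out of bounds -> FAIL
All cells valid: no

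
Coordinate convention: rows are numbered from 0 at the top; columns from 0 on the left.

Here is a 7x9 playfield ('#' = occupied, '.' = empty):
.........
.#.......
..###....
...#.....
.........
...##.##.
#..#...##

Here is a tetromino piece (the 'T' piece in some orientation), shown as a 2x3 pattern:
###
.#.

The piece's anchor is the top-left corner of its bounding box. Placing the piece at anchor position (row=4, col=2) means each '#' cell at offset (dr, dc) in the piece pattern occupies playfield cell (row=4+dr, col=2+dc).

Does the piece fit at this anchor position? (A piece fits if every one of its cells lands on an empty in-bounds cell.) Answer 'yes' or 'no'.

Check each piece cell at anchor (4, 2):
  offset (0,0) -> (4,2): empty -> OK
  offset (0,1) -> (4,3): empty -> OK
  offset (0,2) -> (4,4): empty -> OK
  offset (1,1) -> (5,3): occupied ('#') -> FAIL
All cells valid: no

Answer: no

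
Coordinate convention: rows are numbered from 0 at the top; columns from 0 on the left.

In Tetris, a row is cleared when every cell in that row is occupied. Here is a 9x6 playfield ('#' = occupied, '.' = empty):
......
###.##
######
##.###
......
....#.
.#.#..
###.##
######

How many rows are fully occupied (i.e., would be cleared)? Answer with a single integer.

Answer: 2

Derivation:
Check each row:
  row 0: 6 empty cells -> not full
  row 1: 1 empty cell -> not full
  row 2: 0 empty cells -> FULL (clear)
  row 3: 1 empty cell -> not full
  row 4: 6 empty cells -> not full
  row 5: 5 empty cells -> not full
  row 6: 4 empty cells -> not full
  row 7: 1 empty cell -> not full
  row 8: 0 empty cells -> FULL (clear)
Total rows cleared: 2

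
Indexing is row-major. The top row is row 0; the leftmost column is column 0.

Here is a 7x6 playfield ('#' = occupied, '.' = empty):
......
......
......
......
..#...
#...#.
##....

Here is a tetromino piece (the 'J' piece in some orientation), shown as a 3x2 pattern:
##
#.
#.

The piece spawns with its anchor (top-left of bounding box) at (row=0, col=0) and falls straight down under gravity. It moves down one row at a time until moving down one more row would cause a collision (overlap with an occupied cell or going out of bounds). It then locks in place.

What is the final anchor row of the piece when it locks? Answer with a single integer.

Spawn at (row=0, col=0). Try each row:
  row 0: fits
  row 1: fits
  row 2: fits
  row 3: blocked -> lock at row 2

Answer: 2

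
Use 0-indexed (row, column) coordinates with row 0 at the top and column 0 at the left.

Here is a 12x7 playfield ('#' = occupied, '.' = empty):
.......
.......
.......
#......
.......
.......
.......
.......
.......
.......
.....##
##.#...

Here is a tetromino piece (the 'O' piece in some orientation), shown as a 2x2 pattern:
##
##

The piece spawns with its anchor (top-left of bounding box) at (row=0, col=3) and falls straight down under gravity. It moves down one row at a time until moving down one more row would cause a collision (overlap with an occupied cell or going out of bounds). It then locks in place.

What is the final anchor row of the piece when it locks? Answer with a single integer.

Spawn at (row=0, col=3). Try each row:
  row 0: fits
  row 1: fits
  row 2: fits
  row 3: fits
  row 4: fits
  row 5: fits
  row 6: fits
  row 7: fits
  row 8: fits
  row 9: fits
  row 10: blocked -> lock at row 9

Answer: 9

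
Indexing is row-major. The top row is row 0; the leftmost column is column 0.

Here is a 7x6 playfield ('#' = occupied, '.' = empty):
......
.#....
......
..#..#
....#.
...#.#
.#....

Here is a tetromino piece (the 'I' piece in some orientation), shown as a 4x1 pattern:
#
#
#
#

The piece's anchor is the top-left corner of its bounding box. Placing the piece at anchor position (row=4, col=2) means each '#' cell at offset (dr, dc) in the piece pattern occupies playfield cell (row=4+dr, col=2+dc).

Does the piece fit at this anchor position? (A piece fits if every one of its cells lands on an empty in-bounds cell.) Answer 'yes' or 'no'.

Answer: no

Derivation:
Check each piece cell at anchor (4, 2):
  offset (0,0) -> (4,2): empty -> OK
  offset (1,0) -> (5,2): empty -> OK
  offset (2,0) -> (6,2): empty -> OK
  offset (3,0) -> (7,2): out of bounds -> FAIL
All cells valid: no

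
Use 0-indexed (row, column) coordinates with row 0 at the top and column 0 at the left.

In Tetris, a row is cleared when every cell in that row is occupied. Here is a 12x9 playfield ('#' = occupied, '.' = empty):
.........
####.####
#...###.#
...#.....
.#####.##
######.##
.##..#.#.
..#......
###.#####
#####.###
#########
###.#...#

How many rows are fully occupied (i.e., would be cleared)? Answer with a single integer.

Check each row:
  row 0: 9 empty cells -> not full
  row 1: 1 empty cell -> not full
  row 2: 4 empty cells -> not full
  row 3: 8 empty cells -> not full
  row 4: 2 empty cells -> not full
  row 5: 1 empty cell -> not full
  row 6: 5 empty cells -> not full
  row 7: 8 empty cells -> not full
  row 8: 1 empty cell -> not full
  row 9: 1 empty cell -> not full
  row 10: 0 empty cells -> FULL (clear)
  row 11: 4 empty cells -> not full
Total rows cleared: 1

Answer: 1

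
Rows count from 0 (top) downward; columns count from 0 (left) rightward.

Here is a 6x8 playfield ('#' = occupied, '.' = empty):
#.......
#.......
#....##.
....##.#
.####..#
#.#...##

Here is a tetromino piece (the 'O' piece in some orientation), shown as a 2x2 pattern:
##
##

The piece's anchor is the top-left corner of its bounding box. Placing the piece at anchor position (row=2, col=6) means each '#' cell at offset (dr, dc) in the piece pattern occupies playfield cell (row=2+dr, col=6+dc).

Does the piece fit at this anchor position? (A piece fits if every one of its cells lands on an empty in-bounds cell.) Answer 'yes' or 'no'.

Check each piece cell at anchor (2, 6):
  offset (0,0) -> (2,6): occupied ('#') -> FAIL
  offset (0,1) -> (2,7): empty -> OK
  offset (1,0) -> (3,6): empty -> OK
  offset (1,1) -> (3,7): occupied ('#') -> FAIL
All cells valid: no

Answer: no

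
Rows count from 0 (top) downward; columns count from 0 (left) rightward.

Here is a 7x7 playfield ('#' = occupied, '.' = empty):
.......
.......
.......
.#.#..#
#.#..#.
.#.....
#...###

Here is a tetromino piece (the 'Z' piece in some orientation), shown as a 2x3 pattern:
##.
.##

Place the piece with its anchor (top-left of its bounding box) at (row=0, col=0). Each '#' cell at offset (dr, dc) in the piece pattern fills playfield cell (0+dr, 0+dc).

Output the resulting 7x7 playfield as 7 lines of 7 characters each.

Fill (0+0,0+0) = (0,0)
Fill (0+0,0+1) = (0,1)
Fill (0+1,0+1) = (1,1)
Fill (0+1,0+2) = (1,2)

Answer: ##.....
.##....
.......
.#.#..#
#.#..#.
.#.....
#...###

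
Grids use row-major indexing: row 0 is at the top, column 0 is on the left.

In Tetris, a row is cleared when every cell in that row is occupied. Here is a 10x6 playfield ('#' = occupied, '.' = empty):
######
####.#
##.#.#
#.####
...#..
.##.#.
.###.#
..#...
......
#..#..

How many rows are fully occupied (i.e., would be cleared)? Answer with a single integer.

Check each row:
  row 0: 0 empty cells -> FULL (clear)
  row 1: 1 empty cell -> not full
  row 2: 2 empty cells -> not full
  row 3: 1 empty cell -> not full
  row 4: 5 empty cells -> not full
  row 5: 3 empty cells -> not full
  row 6: 2 empty cells -> not full
  row 7: 5 empty cells -> not full
  row 8: 6 empty cells -> not full
  row 9: 4 empty cells -> not full
Total rows cleared: 1

Answer: 1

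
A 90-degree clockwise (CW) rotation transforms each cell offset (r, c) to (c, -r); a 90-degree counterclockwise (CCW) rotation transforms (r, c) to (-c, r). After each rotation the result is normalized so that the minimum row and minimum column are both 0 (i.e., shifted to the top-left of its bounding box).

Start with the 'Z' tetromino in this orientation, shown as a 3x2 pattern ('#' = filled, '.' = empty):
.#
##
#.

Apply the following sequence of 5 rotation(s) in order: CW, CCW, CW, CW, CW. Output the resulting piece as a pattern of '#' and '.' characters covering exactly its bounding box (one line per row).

Answer: ##.
.##

Derivation:
Start:
.#
##
#.
After rotation 1 (CW):
##.
.##
After rotation 2 (CCW):
.#
##
#.
After rotation 3 (CW):
##.
.##
After rotation 4 (CW):
.#
##
#.
After rotation 5 (CW):
##.
.##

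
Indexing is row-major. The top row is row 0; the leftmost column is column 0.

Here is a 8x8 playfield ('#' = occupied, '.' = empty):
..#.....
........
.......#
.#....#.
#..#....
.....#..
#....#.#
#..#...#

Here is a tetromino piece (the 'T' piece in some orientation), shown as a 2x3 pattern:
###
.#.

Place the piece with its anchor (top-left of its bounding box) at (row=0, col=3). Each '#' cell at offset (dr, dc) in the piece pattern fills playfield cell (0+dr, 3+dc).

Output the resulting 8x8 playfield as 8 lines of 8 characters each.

Fill (0+0,3+0) = (0,3)
Fill (0+0,3+1) = (0,4)
Fill (0+0,3+2) = (0,5)
Fill (0+1,3+1) = (1,4)

Answer: ..####..
....#...
.......#
.#....#.
#..#....
.....#..
#....#.#
#..#...#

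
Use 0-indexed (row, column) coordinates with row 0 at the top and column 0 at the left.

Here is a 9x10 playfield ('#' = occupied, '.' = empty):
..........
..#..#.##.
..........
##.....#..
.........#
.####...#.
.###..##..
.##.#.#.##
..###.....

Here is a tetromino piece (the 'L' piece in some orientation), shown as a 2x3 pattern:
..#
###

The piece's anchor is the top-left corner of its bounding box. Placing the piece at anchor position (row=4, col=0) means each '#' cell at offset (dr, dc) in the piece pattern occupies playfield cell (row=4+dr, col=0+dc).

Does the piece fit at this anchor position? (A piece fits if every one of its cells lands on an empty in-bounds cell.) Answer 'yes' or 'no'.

Answer: no

Derivation:
Check each piece cell at anchor (4, 0):
  offset (0,2) -> (4,2): empty -> OK
  offset (1,0) -> (5,0): empty -> OK
  offset (1,1) -> (5,1): occupied ('#') -> FAIL
  offset (1,2) -> (5,2): occupied ('#') -> FAIL
All cells valid: no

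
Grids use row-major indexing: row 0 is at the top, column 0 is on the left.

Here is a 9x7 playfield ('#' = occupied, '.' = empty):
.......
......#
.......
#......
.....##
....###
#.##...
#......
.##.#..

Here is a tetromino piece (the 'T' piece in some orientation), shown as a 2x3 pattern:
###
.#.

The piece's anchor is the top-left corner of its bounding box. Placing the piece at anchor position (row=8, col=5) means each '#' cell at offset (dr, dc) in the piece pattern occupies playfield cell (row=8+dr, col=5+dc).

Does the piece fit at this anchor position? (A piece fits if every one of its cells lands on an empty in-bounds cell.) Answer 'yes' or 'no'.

Answer: no

Derivation:
Check each piece cell at anchor (8, 5):
  offset (0,0) -> (8,5): empty -> OK
  offset (0,1) -> (8,6): empty -> OK
  offset (0,2) -> (8,7): out of bounds -> FAIL
  offset (1,1) -> (9,6): out of bounds -> FAIL
All cells valid: no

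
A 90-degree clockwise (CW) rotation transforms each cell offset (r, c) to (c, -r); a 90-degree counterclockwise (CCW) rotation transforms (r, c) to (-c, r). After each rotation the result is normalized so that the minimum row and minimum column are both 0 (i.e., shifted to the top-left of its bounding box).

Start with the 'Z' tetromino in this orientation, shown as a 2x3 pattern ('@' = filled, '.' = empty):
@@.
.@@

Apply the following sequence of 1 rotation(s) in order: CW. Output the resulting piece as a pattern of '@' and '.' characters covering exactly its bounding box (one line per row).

Answer: .@
@@
@.

Derivation:
Start:
@@.
.@@
After rotation 1 (CW):
.@
@@
@.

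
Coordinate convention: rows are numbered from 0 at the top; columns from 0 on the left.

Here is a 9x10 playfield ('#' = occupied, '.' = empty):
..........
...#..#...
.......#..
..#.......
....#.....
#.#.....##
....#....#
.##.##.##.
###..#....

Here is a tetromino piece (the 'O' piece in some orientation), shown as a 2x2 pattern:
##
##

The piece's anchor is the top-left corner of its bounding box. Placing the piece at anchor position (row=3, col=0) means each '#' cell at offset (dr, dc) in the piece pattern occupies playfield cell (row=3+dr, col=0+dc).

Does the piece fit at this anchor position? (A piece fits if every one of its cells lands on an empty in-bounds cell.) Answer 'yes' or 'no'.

Answer: yes

Derivation:
Check each piece cell at anchor (3, 0):
  offset (0,0) -> (3,0): empty -> OK
  offset (0,1) -> (3,1): empty -> OK
  offset (1,0) -> (4,0): empty -> OK
  offset (1,1) -> (4,1): empty -> OK
All cells valid: yes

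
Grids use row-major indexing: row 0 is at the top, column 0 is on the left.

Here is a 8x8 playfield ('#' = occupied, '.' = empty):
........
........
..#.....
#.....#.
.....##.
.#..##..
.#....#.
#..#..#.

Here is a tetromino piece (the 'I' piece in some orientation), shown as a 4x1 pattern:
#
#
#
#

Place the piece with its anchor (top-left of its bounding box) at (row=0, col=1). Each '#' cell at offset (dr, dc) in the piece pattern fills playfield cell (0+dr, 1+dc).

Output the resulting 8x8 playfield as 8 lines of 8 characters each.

Answer: .#......
.#......
.##.....
##....#.
.....##.
.#..##..
.#....#.
#..#..#.

Derivation:
Fill (0+0,1+0) = (0,1)
Fill (0+1,1+0) = (1,1)
Fill (0+2,1+0) = (2,1)
Fill (0+3,1+0) = (3,1)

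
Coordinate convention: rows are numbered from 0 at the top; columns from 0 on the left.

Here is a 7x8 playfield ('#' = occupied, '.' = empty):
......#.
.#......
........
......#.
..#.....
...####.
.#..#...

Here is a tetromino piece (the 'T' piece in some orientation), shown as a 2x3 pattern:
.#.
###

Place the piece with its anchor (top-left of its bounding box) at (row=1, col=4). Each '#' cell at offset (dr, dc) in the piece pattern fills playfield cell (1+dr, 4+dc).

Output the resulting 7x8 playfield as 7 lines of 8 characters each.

Fill (1+0,4+1) = (1,5)
Fill (1+1,4+0) = (2,4)
Fill (1+1,4+1) = (2,5)
Fill (1+1,4+2) = (2,6)

Answer: ......#.
.#...#..
....###.
......#.
..#.....
...####.
.#..#...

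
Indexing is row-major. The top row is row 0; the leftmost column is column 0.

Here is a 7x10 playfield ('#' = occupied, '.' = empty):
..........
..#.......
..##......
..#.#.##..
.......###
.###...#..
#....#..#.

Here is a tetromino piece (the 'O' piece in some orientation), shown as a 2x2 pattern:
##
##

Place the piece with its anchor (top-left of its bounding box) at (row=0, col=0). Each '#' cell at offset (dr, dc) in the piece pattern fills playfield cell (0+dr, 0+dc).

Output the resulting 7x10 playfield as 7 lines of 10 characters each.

Answer: ##........
###.......
..##......
..#.#.##..
.......###
.###...#..
#....#..#.

Derivation:
Fill (0+0,0+0) = (0,0)
Fill (0+0,0+1) = (0,1)
Fill (0+1,0+0) = (1,0)
Fill (0+1,0+1) = (1,1)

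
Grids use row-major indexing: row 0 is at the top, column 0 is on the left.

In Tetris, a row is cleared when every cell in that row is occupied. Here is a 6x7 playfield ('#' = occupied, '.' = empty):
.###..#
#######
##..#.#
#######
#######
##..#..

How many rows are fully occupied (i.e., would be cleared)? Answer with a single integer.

Answer: 3

Derivation:
Check each row:
  row 0: 3 empty cells -> not full
  row 1: 0 empty cells -> FULL (clear)
  row 2: 3 empty cells -> not full
  row 3: 0 empty cells -> FULL (clear)
  row 4: 0 empty cells -> FULL (clear)
  row 5: 4 empty cells -> not full
Total rows cleared: 3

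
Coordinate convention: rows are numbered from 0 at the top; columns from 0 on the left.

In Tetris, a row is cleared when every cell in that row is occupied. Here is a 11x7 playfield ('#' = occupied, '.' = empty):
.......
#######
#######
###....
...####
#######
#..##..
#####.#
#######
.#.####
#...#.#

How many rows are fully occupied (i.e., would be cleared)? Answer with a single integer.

Answer: 4

Derivation:
Check each row:
  row 0: 7 empty cells -> not full
  row 1: 0 empty cells -> FULL (clear)
  row 2: 0 empty cells -> FULL (clear)
  row 3: 4 empty cells -> not full
  row 4: 3 empty cells -> not full
  row 5: 0 empty cells -> FULL (clear)
  row 6: 4 empty cells -> not full
  row 7: 1 empty cell -> not full
  row 8: 0 empty cells -> FULL (clear)
  row 9: 2 empty cells -> not full
  row 10: 4 empty cells -> not full
Total rows cleared: 4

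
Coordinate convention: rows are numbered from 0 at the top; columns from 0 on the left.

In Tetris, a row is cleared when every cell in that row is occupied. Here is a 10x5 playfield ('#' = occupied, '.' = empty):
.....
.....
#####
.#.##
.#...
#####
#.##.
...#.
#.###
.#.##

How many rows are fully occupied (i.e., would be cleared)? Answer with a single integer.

Check each row:
  row 0: 5 empty cells -> not full
  row 1: 5 empty cells -> not full
  row 2: 0 empty cells -> FULL (clear)
  row 3: 2 empty cells -> not full
  row 4: 4 empty cells -> not full
  row 5: 0 empty cells -> FULL (clear)
  row 6: 2 empty cells -> not full
  row 7: 4 empty cells -> not full
  row 8: 1 empty cell -> not full
  row 9: 2 empty cells -> not full
Total rows cleared: 2

Answer: 2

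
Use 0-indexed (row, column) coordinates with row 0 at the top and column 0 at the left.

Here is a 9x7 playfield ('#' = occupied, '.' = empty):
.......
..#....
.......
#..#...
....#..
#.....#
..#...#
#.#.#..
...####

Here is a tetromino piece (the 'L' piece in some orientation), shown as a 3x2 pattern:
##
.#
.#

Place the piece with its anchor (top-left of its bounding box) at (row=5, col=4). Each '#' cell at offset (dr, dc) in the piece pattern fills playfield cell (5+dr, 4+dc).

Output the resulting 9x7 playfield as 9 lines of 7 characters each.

Answer: .......
..#....
.......
#..#...
....#..
#...###
..#..##
#.#.##.
...####

Derivation:
Fill (5+0,4+0) = (5,4)
Fill (5+0,4+1) = (5,5)
Fill (5+1,4+1) = (6,5)
Fill (5+2,4+1) = (7,5)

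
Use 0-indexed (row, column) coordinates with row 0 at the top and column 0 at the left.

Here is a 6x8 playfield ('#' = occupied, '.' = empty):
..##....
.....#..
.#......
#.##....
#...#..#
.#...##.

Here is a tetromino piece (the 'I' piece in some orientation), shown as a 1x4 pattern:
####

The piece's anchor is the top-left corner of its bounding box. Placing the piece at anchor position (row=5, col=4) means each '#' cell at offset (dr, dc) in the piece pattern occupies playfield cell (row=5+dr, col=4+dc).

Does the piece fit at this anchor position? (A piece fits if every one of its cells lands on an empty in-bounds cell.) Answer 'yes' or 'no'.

Answer: no

Derivation:
Check each piece cell at anchor (5, 4):
  offset (0,0) -> (5,4): empty -> OK
  offset (0,1) -> (5,5): occupied ('#') -> FAIL
  offset (0,2) -> (5,6): occupied ('#') -> FAIL
  offset (0,3) -> (5,7): empty -> OK
All cells valid: no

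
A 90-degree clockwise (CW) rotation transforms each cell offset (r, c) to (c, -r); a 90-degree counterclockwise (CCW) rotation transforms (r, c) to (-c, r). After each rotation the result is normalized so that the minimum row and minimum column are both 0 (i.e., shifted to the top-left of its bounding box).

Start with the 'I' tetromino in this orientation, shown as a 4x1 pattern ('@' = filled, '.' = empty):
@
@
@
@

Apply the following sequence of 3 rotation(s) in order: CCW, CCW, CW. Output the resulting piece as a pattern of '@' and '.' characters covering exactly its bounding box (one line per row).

Answer: @@@@

Derivation:
Start:
@
@
@
@
After rotation 1 (CCW):
@@@@
After rotation 2 (CCW):
@
@
@
@
After rotation 3 (CW):
@@@@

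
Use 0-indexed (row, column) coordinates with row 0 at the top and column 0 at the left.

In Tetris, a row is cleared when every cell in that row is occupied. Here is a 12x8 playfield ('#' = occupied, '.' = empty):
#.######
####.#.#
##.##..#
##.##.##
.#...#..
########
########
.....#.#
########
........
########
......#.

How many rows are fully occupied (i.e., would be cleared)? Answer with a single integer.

Answer: 4

Derivation:
Check each row:
  row 0: 1 empty cell -> not full
  row 1: 2 empty cells -> not full
  row 2: 3 empty cells -> not full
  row 3: 2 empty cells -> not full
  row 4: 6 empty cells -> not full
  row 5: 0 empty cells -> FULL (clear)
  row 6: 0 empty cells -> FULL (clear)
  row 7: 6 empty cells -> not full
  row 8: 0 empty cells -> FULL (clear)
  row 9: 8 empty cells -> not full
  row 10: 0 empty cells -> FULL (clear)
  row 11: 7 empty cells -> not full
Total rows cleared: 4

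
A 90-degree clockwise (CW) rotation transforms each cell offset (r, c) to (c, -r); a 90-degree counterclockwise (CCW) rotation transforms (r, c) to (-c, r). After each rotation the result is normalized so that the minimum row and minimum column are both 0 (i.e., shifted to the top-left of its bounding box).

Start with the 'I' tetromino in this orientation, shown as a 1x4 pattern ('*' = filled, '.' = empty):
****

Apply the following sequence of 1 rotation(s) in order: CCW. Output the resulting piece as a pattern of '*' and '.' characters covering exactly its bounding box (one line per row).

Start:
****
After rotation 1 (CCW):
*
*
*
*

Answer: *
*
*
*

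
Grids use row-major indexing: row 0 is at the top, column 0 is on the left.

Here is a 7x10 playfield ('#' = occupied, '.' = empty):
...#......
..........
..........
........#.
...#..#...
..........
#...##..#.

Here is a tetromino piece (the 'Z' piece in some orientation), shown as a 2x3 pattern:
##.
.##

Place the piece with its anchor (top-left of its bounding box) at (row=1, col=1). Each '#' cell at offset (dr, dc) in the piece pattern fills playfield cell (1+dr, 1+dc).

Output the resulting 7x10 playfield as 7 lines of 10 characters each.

Fill (1+0,1+0) = (1,1)
Fill (1+0,1+1) = (1,2)
Fill (1+1,1+1) = (2,2)
Fill (1+1,1+2) = (2,3)

Answer: ...#......
.##.......
..##......
........#.
...#..#...
..........
#...##..#.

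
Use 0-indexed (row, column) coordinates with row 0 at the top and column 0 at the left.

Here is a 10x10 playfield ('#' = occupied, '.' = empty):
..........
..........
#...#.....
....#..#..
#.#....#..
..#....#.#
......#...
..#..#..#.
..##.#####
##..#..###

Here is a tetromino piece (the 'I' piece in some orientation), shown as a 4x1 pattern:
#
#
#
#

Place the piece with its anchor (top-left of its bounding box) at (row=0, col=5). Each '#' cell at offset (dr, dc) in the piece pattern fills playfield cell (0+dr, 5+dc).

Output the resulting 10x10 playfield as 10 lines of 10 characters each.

Answer: .....#....
.....#....
#...##....
....##.#..
#.#....#..
..#....#.#
......#...
..#..#..#.
..##.#####
##..#..###

Derivation:
Fill (0+0,5+0) = (0,5)
Fill (0+1,5+0) = (1,5)
Fill (0+2,5+0) = (2,5)
Fill (0+3,5+0) = (3,5)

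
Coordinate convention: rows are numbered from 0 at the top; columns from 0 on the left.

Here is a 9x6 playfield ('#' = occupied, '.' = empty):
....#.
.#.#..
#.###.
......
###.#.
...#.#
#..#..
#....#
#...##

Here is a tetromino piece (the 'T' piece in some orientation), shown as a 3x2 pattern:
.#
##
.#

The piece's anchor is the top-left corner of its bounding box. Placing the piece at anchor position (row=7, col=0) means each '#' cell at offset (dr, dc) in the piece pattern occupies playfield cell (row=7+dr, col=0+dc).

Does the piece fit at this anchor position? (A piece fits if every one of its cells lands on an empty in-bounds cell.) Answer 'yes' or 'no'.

Check each piece cell at anchor (7, 0):
  offset (0,1) -> (7,1): empty -> OK
  offset (1,0) -> (8,0): occupied ('#') -> FAIL
  offset (1,1) -> (8,1): empty -> OK
  offset (2,1) -> (9,1): out of bounds -> FAIL
All cells valid: no

Answer: no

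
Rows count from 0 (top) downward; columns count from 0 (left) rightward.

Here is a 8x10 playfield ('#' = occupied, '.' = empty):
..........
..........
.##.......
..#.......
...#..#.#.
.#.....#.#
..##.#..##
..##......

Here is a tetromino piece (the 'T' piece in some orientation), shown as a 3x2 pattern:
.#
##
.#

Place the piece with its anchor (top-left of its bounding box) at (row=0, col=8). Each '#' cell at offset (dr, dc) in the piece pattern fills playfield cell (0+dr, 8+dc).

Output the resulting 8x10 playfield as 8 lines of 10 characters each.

Answer: .........#
........##
.##......#
..#.......
...#..#.#.
.#.....#.#
..##.#..##
..##......

Derivation:
Fill (0+0,8+1) = (0,9)
Fill (0+1,8+0) = (1,8)
Fill (0+1,8+1) = (1,9)
Fill (0+2,8+1) = (2,9)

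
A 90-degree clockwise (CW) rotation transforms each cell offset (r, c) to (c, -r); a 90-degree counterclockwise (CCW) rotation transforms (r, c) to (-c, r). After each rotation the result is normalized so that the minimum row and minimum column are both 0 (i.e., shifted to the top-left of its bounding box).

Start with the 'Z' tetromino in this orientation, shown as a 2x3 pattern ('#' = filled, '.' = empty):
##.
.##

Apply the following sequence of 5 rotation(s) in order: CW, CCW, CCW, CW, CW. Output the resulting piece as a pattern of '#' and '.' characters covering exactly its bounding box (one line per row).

Start:
##.
.##
After rotation 1 (CW):
.#
##
#.
After rotation 2 (CCW):
##.
.##
After rotation 3 (CCW):
.#
##
#.
After rotation 4 (CW):
##.
.##
After rotation 5 (CW):
.#
##
#.

Answer: .#
##
#.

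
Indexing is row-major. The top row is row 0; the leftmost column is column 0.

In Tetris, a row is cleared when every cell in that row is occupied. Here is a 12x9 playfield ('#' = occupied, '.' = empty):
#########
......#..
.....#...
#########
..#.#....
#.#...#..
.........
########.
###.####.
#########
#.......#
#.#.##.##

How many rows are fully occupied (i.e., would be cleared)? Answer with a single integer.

Answer: 3

Derivation:
Check each row:
  row 0: 0 empty cells -> FULL (clear)
  row 1: 8 empty cells -> not full
  row 2: 8 empty cells -> not full
  row 3: 0 empty cells -> FULL (clear)
  row 4: 7 empty cells -> not full
  row 5: 6 empty cells -> not full
  row 6: 9 empty cells -> not full
  row 7: 1 empty cell -> not full
  row 8: 2 empty cells -> not full
  row 9: 0 empty cells -> FULL (clear)
  row 10: 7 empty cells -> not full
  row 11: 3 empty cells -> not full
Total rows cleared: 3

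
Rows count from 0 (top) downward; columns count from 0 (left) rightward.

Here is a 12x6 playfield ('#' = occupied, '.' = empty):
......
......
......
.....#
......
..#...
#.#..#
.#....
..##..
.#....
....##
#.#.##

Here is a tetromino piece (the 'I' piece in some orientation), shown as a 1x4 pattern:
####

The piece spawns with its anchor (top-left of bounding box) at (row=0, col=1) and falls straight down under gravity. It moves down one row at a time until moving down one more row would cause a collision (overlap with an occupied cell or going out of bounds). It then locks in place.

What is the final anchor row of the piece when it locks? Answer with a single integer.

Spawn at (row=0, col=1). Try each row:
  row 0: fits
  row 1: fits
  row 2: fits
  row 3: fits
  row 4: fits
  row 5: blocked -> lock at row 4

Answer: 4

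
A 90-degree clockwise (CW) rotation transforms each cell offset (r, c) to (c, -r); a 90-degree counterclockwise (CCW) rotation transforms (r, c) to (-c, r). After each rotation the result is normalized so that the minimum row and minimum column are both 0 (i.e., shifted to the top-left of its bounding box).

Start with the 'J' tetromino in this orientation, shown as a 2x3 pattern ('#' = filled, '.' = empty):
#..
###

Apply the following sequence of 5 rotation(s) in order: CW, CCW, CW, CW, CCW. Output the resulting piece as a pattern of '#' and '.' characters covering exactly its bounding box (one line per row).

Start:
#..
###
After rotation 1 (CW):
##
#.
#.
After rotation 2 (CCW):
#..
###
After rotation 3 (CW):
##
#.
#.
After rotation 4 (CW):
###
..#
After rotation 5 (CCW):
##
#.
#.

Answer: ##
#.
#.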